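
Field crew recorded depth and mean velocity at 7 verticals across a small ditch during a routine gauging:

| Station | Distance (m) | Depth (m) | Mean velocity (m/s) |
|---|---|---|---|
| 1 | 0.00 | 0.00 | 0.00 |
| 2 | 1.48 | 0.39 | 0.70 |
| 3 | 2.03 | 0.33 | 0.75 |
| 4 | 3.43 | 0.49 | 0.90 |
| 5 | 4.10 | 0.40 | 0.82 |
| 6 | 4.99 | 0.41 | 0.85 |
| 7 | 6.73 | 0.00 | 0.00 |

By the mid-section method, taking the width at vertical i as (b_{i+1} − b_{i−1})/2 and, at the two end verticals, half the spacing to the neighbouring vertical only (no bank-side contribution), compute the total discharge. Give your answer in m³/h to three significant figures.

w_2 = (2.03 − 0.00)/2 = 1.015 m; q_2 = 0.70 × 0.39 × 1.015 = 0.2771 m³/s
w_3 = (3.43 − 1.48)/2 = 0.975 m; q_3 = 0.75 × 0.33 × 0.975 = 0.2413 m³/s
w_4 = (4.10 − 2.03)/2 = 1.035 m; q_4 = 0.90 × 0.49 × 1.035 = 0.4564 m³/s
w_5 = (4.99 − 3.43)/2 = 0.78 m; q_5 = 0.82 × 0.40 × 0.78 = 0.2558 m³/s
w_6 = (6.73 − 4.10)/2 = 1.315 m; q_6 = 0.85 × 0.41 × 1.315 = 0.4583 m³/s
Stations 1, 7 contribute zero (depth or velocity is 0).
Q = Σ qᵢ = 1.689 m³/s
= 1.689 × 3600 = 6080 m³/h

6080 m³/h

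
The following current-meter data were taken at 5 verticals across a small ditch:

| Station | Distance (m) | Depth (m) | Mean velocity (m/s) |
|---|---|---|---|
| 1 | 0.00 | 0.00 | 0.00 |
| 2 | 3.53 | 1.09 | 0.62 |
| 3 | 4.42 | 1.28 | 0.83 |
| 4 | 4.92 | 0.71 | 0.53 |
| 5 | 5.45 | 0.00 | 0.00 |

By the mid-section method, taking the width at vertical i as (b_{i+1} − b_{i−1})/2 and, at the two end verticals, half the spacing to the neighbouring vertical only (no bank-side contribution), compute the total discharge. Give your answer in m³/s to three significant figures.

2.43 m³/s

w_2 = (4.42 − 0.00)/2 = 2.21 m; q_2 = 0.62 × 1.09 × 2.21 = 1.494 m³/s
w_3 = (4.92 − 3.53)/2 = 0.695 m; q_3 = 0.83 × 1.28 × 0.695 = 0.7384 m³/s
w_4 = (5.45 − 4.42)/2 = 0.515 m; q_4 = 0.53 × 0.71 × 0.515 = 0.1938 m³/s
Stations 1, 5 contribute zero (depth or velocity is 0).
Q = Σ qᵢ = 2.426 m³/s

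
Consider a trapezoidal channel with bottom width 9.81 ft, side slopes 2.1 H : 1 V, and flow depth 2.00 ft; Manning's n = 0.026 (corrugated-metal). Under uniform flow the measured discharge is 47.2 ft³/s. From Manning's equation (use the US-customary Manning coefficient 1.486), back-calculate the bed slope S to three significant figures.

0.000522

A = (b + z·y)·y = (9.81 + 2.1×2.00)×2.00 = 28.02 ft²
P = b + 2y√(1+z²) = 9.81 + 2×2.00×√(1+2.1²) = 19.11 ft
R = A/P = 28.02/19.11 = 1.466 ft
S = (Q·n / (1.486·A·R^(2/3)))² = (47.2×0.026 / (1.486×28.02×1.290))² = 0.0005216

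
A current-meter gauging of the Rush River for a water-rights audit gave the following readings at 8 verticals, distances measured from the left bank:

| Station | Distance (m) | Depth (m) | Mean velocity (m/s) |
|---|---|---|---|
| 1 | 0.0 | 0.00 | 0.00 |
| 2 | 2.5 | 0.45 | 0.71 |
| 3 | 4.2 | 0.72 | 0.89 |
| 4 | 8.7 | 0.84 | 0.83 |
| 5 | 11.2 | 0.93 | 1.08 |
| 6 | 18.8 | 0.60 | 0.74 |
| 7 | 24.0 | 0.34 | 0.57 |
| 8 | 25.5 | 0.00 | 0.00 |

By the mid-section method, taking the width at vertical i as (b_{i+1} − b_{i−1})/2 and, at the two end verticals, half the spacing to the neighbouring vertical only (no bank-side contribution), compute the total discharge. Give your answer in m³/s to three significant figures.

w_2 = (4.2 − 0.0)/2 = 2.1 m; q_2 = 0.71 × 0.45 × 2.1 = 0.6710 m³/s
w_3 = (8.7 − 2.5)/2 = 3.1 m; q_3 = 0.89 × 0.72 × 3.1 = 1.986 m³/s
w_4 = (11.2 − 4.2)/2 = 3.5 m; q_4 = 0.83 × 0.84 × 3.5 = 2.440 m³/s
w_5 = (18.8 − 8.7)/2 = 5.05 m; q_5 = 1.08 × 0.93 × 5.05 = 5.072 m³/s
w_6 = (24.0 − 11.2)/2 = 6.4 m; q_6 = 0.74 × 0.60 × 6.4 = 2.842 m³/s
w_7 = (25.5 − 18.8)/2 = 3.35 m; q_7 = 0.57 × 0.34 × 3.35 = 0.6492 m³/s
Stations 1, 8 contribute zero (depth or velocity is 0).
Q = Σ qᵢ = 13.66 m³/s

13.7 m³/s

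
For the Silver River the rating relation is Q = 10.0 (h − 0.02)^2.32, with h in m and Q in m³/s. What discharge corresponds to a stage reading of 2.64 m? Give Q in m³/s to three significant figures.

Q = 10.0 × (2.64 − 0.02)^2.32 = 10.0 × 2.62^2.32 = 93.42 m³/s

93.4 m³/s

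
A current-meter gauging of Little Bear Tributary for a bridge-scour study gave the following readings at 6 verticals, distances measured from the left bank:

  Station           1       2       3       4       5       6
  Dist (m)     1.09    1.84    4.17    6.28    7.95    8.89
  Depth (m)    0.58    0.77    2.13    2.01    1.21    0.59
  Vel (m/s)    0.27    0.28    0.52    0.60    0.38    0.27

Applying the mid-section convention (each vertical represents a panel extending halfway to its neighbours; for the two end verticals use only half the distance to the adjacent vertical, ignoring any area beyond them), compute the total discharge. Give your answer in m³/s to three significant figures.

w_1 = (1.84 − 1.09)/2 = 0.375 m; q_1 = 0.27 × 0.58 × 0.375 = 0.05873 m³/s
w_2 = (4.17 − 1.09)/2 = 1.54 m; q_2 = 0.28 × 0.77 × 1.54 = 0.3320 m³/s
w_3 = (6.28 − 1.84)/2 = 2.22 m; q_3 = 0.52 × 2.13 × 2.22 = 2.459 m³/s
w_4 = (7.95 − 4.17)/2 = 1.89 m; q_4 = 0.60 × 2.01 × 1.89 = 2.279 m³/s
w_5 = (8.89 − 6.28)/2 = 1.305 m; q_5 = 0.38 × 1.21 × 1.305 = 0.6000 m³/s
w_6 = (8.89 − 7.95)/2 = 0.47 m; q_6 = 0.27 × 0.59 × 0.47 = 0.07487 m³/s
Q = Σ qᵢ = 5.804 m³/s

5.80 m³/s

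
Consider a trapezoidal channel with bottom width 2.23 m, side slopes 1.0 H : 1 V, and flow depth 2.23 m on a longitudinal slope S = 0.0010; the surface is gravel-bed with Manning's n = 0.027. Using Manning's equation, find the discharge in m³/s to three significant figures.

12.9 m³/s

A = (b + z·y)·y = (2.23 + 1.0×2.23)×2.23 = 9.946 m²
P = b + 2y√(1+z²) = 2.23 + 2×2.23×√(1+1.0²) = 8.537 m
R = A/P = 9.946/8.537 = 1.165 m
Q = (1/n)·A·R^(2/3)·S^(1/2) = (1/0.027) × 9.946 × 1.165^(2/3) × 0.0010^(1/2) = 12.90 m³/s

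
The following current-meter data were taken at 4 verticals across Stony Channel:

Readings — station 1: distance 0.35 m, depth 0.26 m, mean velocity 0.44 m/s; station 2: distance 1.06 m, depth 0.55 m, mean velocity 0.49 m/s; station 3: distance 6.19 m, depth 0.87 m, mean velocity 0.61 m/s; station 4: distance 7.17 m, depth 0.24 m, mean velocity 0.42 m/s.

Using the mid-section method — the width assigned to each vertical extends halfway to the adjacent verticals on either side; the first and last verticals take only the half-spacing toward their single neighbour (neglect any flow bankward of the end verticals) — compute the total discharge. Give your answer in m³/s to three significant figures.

w_1 = (1.06 − 0.35)/2 = 0.355 m; q_1 = 0.44 × 0.26 × 0.355 = 0.04061 m³/s
w_2 = (6.19 − 0.35)/2 = 2.92 m; q_2 = 0.49 × 0.55 × 2.92 = 0.7869 m³/s
w_3 = (7.17 − 1.06)/2 = 3.055 m; q_3 = 0.61 × 0.87 × 3.055 = 1.621 m³/s
w_4 = (7.17 − 6.19)/2 = 0.49 m; q_4 = 0.42 × 0.24 × 0.49 = 0.04939 m³/s
Q = Σ qᵢ = 2.498 m³/s

2.50 m³/s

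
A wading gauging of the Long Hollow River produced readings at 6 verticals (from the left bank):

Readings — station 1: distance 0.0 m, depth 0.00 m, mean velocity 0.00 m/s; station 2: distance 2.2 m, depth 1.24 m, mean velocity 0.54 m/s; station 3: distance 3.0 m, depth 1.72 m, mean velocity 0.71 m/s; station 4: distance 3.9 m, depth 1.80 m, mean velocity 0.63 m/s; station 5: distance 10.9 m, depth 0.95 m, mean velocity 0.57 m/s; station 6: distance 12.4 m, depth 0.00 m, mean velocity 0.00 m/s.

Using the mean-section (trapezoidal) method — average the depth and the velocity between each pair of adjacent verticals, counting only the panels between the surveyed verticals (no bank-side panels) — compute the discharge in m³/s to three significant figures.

Panel 1-2: Δb = 2.2 m, d̄ = (0.00+1.24)/2 = 0.62, v̄ = (0.00+0.54)/2 = 0.27 → q = 2.2×0.62×0.27 = 0.3683 m³/s
Panel 2-3: Δb = 0.8 m, d̄ = (1.24+1.72)/2 = 1.48, v̄ = (0.54+0.71)/2 = 0.625 → q = 0.8×1.48×0.625 = 0.7400 m³/s
Panel 3-4: Δb = 0.9 m, d̄ = (1.72+1.80)/2 = 1.76, v̄ = (0.71+0.63)/2 = 0.67 → q = 0.9×1.76×0.67 = 1.061 m³/s
Panel 4-5: Δb = 7 m, d̄ = (1.80+0.95)/2 = 1.375, v̄ = (0.63+0.57)/2 = 0.6 → q = 7×1.375×0.6 = 5.775 m³/s
Panel 5-6: Δb = 1.5 m, d̄ = (0.95+0.00)/2 = 0.475, v̄ = (0.57+0.00)/2 = 0.285 → q = 1.5×0.475×0.285 = 0.2031 m³/s
Q = Σ q = 8.148 m³/s

8.15 m³/s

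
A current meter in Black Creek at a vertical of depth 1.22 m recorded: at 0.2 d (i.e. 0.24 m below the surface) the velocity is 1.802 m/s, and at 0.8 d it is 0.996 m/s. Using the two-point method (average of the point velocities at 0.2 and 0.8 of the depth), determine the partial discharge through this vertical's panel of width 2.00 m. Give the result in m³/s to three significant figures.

v̄ = (1.802 + 0.996) / 2 = 1.399 m/s
q = v̄ × d × w = 1.399 × 1.22 × 2.00 = 3.414 m³/s

3.41 m³/s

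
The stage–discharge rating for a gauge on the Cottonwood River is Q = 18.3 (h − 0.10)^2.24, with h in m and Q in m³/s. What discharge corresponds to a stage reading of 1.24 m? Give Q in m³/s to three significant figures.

Q = 18.3 × (1.24 − 0.10)^2.24 = 18.3 × 1.14^2.24 = 24.54 m³/s

24.5 m³/s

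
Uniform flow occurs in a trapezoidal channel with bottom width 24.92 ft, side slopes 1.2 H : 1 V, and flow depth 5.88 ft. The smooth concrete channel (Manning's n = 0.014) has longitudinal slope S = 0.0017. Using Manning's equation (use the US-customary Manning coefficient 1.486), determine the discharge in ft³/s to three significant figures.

A = (b + z·y)·y = (24.92 + 1.2×5.88)×5.88 = 188.0 ft²
P = b + 2y√(1+z²) = 24.92 + 2×5.88×√(1+1.2²) = 43.29 ft
R = A/P = 188.0/43.29 = 4.343 ft
Q = (1.486/n)·A·R^(2/3)·S^(1/2) = (1.486/0.014) × 188.0 × 4.343^(2/3) × 0.0017^(1/2) = 2190 ft³/s

2190 ft³/s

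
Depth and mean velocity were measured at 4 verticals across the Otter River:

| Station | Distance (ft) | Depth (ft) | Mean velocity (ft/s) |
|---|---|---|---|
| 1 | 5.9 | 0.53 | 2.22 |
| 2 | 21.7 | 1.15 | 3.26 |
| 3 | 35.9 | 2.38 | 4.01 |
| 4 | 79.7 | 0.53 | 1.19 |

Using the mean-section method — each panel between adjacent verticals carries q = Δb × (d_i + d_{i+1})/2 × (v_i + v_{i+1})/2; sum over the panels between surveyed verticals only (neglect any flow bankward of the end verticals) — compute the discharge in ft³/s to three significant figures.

Panel 1-2: Δb = 15.8 ft, d̄ = (0.53+1.15)/2 = 0.84, v̄ = (2.22+3.26)/2 = 2.74 → q = 15.8×0.84×2.74 = 36.37 ft³/s
Panel 2-3: Δb = 14.2 ft, d̄ = (1.15+2.38)/2 = 1.765, v̄ = (3.26+4.01)/2 = 3.635 → q = 14.2×1.765×3.635 = 91.10 ft³/s
Panel 3-4: Δb = 43.8 ft, d̄ = (2.38+0.53)/2 = 1.455, v̄ = (4.01+1.19)/2 = 2.6 → q = 43.8×1.455×2.6 = 165.7 ft³/s
Q = Σ q = 293.2 ft³/s

293 ft³/s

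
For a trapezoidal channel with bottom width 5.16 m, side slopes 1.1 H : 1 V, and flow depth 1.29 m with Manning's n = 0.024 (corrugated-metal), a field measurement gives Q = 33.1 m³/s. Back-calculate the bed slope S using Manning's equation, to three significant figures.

0.00947

A = (b + z·y)·y = (5.16 + 1.1×1.29)×1.29 = 8.487 m²
P = b + 2y√(1+z²) = 5.16 + 2×1.29×√(1+1.1²) = 8.995 m
R = A/P = 8.487/8.995 = 0.9435 m
S = (Q·n / (1·A·R^(2/3)))² = (33.1×0.024 / (1×8.487×0.9619))² = 0.009468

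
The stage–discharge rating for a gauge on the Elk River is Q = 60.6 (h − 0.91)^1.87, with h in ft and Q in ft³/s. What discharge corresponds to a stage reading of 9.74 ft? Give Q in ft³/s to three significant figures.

Q = 60.6 × (9.74 − 0.91)^1.87 = 60.6 × 8.83^1.87 = 3560 ft³/s

3560 ft³/s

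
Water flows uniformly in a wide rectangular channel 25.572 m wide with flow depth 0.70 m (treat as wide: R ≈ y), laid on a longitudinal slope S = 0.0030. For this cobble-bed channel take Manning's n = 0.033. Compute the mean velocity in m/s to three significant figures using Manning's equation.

1.31 m/s

A = b·y = 25.572 × 0.70 = 17.90 m²
Wide channel: R ≈ y = 0.70 m
Q = (1/n)·A·R^(2/3)·S^(1/2) = (1/0.033) × 17.90 × 0.7000^(2/3) × 0.0030^(1/2) = 23.42 m³/s
V = Q/A = 23.42/17.90 = 1.309 m/s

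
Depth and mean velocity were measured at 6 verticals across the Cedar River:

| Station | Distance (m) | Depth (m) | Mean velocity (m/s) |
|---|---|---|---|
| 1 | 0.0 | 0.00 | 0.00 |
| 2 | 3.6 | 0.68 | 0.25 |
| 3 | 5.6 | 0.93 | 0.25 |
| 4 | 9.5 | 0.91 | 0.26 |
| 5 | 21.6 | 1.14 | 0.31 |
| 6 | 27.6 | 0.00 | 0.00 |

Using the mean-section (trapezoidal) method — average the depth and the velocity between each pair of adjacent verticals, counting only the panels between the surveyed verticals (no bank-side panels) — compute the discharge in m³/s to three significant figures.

Panel 1-2: Δb = 3.6 m, d̄ = (0.00+0.68)/2 = 0.34, v̄ = (0.00+0.25)/2 = 0.125 → q = 3.6×0.34×0.125 = 0.1530 m³/s
Panel 2-3: Δb = 2 m, d̄ = (0.68+0.93)/2 = 0.805, v̄ = (0.25+0.25)/2 = 0.25 → q = 2×0.805×0.25 = 0.4025 m³/s
Panel 3-4: Δb = 3.9 m, d̄ = (0.93+0.91)/2 = 0.92, v̄ = (0.25+0.26)/2 = 0.255 → q = 3.9×0.92×0.255 = 0.9149 m³/s
Panel 4-5: Δb = 12.1 m, d̄ = (0.91+1.14)/2 = 1.025, v̄ = (0.26+0.31)/2 = 0.285 → q = 12.1×1.025×0.285 = 3.535 m³/s
Panel 5-6: Δb = 6 m, d̄ = (1.14+0.00)/2 = 0.57, v̄ = (0.31+0.00)/2 = 0.155 → q = 6×0.57×0.155 = 0.5301 m³/s
Q = Σ q = 5.535 m³/s

5.54 m³/s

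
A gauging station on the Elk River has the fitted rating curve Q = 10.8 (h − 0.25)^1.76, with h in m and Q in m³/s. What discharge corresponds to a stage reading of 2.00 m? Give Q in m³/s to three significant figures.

Q = 10.8 × (2.00 − 0.25)^1.76 = 10.8 × 1.75^1.76 = 28.92 m³/s

28.9 m³/s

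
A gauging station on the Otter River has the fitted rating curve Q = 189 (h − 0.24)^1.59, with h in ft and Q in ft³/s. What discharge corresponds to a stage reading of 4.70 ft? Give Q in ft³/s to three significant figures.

2040 ft³/s

Q = 189 × (4.70 − 0.24)^1.59 = 189 × 4.46^1.59 = 2037 ft³/s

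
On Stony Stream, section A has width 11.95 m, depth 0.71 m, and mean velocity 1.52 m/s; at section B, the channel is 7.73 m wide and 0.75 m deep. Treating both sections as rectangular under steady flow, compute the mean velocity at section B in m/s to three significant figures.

2.22 m/s

Q = A₁V₁ = (11.95×0.71) × 1.52 = 12.90 m³/s
A₂ = 7.73 × 0.75 = 5.798 m²
V₂ = Q/A₂ = 12.90/5.798 = 2.224 m/s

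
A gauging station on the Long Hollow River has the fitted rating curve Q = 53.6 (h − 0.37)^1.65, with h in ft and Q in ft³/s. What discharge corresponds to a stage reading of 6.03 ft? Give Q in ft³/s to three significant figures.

936 ft³/s

Q = 53.6 × (6.03 − 0.37)^1.65 = 53.6 × 5.66^1.65 = 936.1 ft³/s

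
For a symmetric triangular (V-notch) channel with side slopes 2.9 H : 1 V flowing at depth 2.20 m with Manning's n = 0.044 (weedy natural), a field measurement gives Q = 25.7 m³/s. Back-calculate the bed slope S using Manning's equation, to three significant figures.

0.00616

A = z·y² = 2.9×2.20² = 14.04 m²
P = 2y√(1+z²) = 2×2.20×√(1+2.9²) = 13.50 m
R = A/P = 14.04/13.50 = 1.040 m
S = (Q·n / (1·A·R^(2/3)))² = (25.7×0.044 / (1×14.04×1.026))² = 0.006161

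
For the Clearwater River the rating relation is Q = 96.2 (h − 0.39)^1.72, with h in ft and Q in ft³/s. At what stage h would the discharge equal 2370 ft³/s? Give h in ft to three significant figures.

6.83 ft

h − h₀ = (Q/C)^(1/b) = (2370/96.2)^(1/1.72) = 6.442 ft
h = 0.39 + 6.442 = 6.832 ft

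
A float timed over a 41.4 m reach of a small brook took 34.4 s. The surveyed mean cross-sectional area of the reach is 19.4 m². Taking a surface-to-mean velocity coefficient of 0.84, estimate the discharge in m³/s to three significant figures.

19.6 m³/s

v_surface = L / t̄ = 41.4 / 34.4 = 1.203 m/s
v_mean = 0.84 × 1.203 = 1.011 m/s
Q = A × v_mean = 19.4 × 1.011 = 19.61 m³/s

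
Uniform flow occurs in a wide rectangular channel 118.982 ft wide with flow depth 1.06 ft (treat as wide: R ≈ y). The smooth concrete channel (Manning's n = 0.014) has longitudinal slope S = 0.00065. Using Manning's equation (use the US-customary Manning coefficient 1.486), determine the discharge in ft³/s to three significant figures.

355 ft³/s

A = b·y = 118.982 × 1.06 = 126.1 ft²
Wide channel: R ≈ y = 1.06 ft
Q = (1.486/n)·A·R^(2/3)·S^(1/2) = (1.486/0.014) × 126.1 × 1.060^(2/3) × 0.00065^(1/2) = 354.8 ft³/s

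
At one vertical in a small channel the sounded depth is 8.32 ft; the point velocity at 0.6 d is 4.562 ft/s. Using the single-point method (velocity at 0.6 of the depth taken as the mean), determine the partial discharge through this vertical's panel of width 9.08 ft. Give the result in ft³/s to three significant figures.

345 ft³/s

v̄ = v₀.₆ = 4.562 ft/s
q = v̄ × d × w = 4.562 × 8.32 × 9.08 = 344.6 ft³/s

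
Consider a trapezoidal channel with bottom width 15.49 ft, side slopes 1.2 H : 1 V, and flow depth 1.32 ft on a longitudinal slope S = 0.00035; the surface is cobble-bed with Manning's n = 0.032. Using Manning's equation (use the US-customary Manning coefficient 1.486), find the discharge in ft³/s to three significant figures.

A = (b + z·y)·y = (15.49 + 1.2×1.32)×1.32 = 22.54 ft²
P = b + 2y√(1+z²) = 15.49 + 2×1.32×√(1+1.2²) = 19.61 ft
R = A/P = 22.54/19.61 = 1.149 ft
Q = (1.486/n)·A·R^(2/3)·S^(1/2) = (1.486/0.032) × 22.54 × 1.149^(2/3) × 0.00035^(1/2) = 21.48 ft³/s

21.5 ft³/s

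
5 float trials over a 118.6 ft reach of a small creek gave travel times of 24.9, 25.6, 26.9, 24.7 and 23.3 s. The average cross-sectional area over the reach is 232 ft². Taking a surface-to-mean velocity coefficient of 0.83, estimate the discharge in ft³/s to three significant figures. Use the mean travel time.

t̄ = (24.9 + 25.6 + 26.9 + 24.7 + 23.3) / 5 = 25.08 s
v_surface = L / t̄ = 118.6 / 25.08 = 4.729 ft/s
v_mean = 0.83 × 4.729 = 3.925 ft/s
Q = A × v_mean = 232 × 3.925 = 910.6 ft³/s

911 ft³/s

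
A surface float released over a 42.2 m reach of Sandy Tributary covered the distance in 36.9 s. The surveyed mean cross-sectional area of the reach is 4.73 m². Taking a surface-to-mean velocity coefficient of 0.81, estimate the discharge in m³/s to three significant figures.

v_surface = L / t̄ = 42.2 / 36.9 = 1.144 m/s
v_mean = 0.81 × 1.144 = 0.9263 m/s
Q = A × v_mean = 4.73 × 0.9263 = 4.382 m³/s

4.38 m³/s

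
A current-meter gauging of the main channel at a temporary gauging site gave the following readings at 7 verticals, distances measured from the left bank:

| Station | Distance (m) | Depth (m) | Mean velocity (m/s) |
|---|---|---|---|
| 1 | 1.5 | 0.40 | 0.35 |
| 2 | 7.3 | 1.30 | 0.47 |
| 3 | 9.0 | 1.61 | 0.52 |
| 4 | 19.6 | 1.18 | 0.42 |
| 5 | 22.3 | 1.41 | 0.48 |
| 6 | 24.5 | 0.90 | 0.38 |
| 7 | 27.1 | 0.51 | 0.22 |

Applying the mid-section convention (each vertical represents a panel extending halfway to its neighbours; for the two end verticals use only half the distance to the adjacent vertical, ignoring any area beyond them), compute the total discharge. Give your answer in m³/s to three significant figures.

13.8 m³/s

w_1 = (7.3 − 1.5)/2 = 2.9 m; q_1 = 0.35 × 0.40 × 2.9 = 0.4060 m³/s
w_2 = (9.0 − 1.5)/2 = 3.75 m; q_2 = 0.47 × 1.30 × 3.75 = 2.291 m³/s
w_3 = (19.6 − 7.3)/2 = 6.15 m; q_3 = 0.52 × 1.61 × 6.15 = 5.149 m³/s
w_4 = (22.3 − 9.0)/2 = 6.65 m; q_4 = 0.42 × 1.18 × 6.65 = 3.296 m³/s
w_5 = (24.5 − 19.6)/2 = 2.45 m; q_5 = 0.48 × 1.41 × 2.45 = 1.658 m³/s
w_6 = (27.1 − 22.3)/2 = 2.4 m; q_6 = 0.38 × 0.90 × 2.4 = 0.8208 m³/s
w_7 = (27.1 − 24.5)/2 = 1.3 m; q_7 = 0.22 × 0.51 × 1.3 = 0.1459 m³/s
Q = Σ qᵢ = 13.77 m³/s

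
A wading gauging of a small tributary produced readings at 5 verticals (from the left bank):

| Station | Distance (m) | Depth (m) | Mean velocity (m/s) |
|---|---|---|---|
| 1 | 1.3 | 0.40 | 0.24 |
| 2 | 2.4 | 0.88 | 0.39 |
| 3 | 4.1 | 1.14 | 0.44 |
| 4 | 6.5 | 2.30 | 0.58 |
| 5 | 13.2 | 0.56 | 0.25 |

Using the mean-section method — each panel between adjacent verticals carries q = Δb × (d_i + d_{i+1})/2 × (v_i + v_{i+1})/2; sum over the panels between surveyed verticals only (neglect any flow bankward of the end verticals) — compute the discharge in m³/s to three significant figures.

Panel 1-2: Δb = 1.1 m, d̄ = (0.40+0.88)/2 = 0.64, v̄ = (0.24+0.39)/2 = 0.315 → q = 1.1×0.64×0.315 = 0.2218 m³/s
Panel 2-3: Δb = 1.7 m, d̄ = (0.88+1.14)/2 = 1.01, v̄ = (0.39+0.44)/2 = 0.415 → q = 1.7×1.01×0.415 = 0.7126 m³/s
Panel 3-4: Δb = 2.4 m, d̄ = (1.14+2.30)/2 = 1.72, v̄ = (0.44+0.58)/2 = 0.51 → q = 2.4×1.72×0.51 = 2.105 m³/s
Panel 4-5: Δb = 6.7 m, d̄ = (2.30+0.56)/2 = 1.43, v̄ = (0.58+0.25)/2 = 0.415 → q = 6.7×1.43×0.415 = 3.976 m³/s
Q = Σ q = 7.016 m³/s

7.02 m³/s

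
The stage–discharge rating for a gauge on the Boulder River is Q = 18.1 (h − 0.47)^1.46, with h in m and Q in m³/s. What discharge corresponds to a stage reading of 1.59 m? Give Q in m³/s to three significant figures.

Q = 18.1 × (1.59 − 0.47)^1.46 = 18.1 × 1.12^1.46 = 21.36 m³/s

21.4 m³/s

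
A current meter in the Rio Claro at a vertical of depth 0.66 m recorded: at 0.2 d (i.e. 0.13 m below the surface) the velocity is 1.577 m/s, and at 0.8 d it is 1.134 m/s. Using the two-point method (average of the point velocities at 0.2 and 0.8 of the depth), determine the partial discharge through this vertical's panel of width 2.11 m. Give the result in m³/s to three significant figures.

v̄ = (1.577 + 1.134) / 2 = 1.356 m/s
q = v̄ × d × w = 1.356 × 0.66 × 2.11 = 1.888 m³/s

1.89 m³/s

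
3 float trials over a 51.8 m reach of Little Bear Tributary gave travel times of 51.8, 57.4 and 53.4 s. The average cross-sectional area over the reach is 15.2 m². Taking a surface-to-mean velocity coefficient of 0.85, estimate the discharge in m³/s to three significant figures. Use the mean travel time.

12.3 m³/s

t̄ = (51.8 + 57.4 + 53.4) / 3 = 54.2 s
v_surface = L / t̄ = 51.8 / 54.2 = 0.9557 m/s
v_mean = 0.85 × 0.9557 = 0.8124 m/s
Q = A × v_mean = 15.2 × 0.8124 = 12.35 m³/s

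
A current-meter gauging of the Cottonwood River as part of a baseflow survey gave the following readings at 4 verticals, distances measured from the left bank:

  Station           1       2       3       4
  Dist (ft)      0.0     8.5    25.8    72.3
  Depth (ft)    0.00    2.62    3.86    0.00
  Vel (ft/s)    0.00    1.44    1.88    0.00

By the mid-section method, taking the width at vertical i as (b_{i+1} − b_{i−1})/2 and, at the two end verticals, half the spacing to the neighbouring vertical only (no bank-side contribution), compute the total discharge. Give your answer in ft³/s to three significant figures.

w_2 = (25.8 − 0.0)/2 = 12.9 ft; q_2 = 1.44 × 2.62 × 12.9 = 48.67 ft³/s
w_3 = (72.3 − 8.5)/2 = 31.9 ft; q_3 = 1.88 × 3.86 × 31.9 = 231.5 ft³/s
Stations 1, 4 contribute zero (depth or velocity is 0).
Q = Σ qᵢ = 280.2 ft³/s

280 ft³/s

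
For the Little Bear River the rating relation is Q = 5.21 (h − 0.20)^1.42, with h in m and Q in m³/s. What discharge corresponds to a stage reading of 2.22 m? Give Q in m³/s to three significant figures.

Q = 5.21 × (2.22 − 0.20)^1.42 = 5.21 × 2.02^1.42 = 14.14 m³/s

14.1 m³/s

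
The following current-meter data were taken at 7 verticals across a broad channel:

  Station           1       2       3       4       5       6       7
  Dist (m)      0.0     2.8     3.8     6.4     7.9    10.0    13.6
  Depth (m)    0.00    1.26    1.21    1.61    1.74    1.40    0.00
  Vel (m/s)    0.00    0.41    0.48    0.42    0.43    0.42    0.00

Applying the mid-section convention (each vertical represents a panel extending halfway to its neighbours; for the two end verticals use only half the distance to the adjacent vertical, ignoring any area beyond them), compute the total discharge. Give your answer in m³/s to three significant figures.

w_2 = (3.8 − 0.0)/2 = 1.9 m; q_2 = 0.41 × 1.26 × 1.9 = 0.9815 m³/s
w_3 = (6.4 − 2.8)/2 = 1.8 m; q_3 = 0.48 × 1.21 × 1.8 = 1.045 m³/s
w_4 = (7.9 − 3.8)/2 = 2.05 m; q_4 = 0.42 × 1.61 × 2.05 = 1.386 m³/s
w_5 = (10.0 − 6.4)/2 = 1.8 m; q_5 = 0.43 × 1.74 × 1.8 = 1.347 m³/s
w_6 = (13.6 − 7.9)/2 = 2.85 m; q_6 = 0.42 × 1.40 × 2.85 = 1.676 m³/s
Stations 1, 7 contribute zero (depth or velocity is 0).
Q = Σ qᵢ = 6.436 m³/s

6.44 m³/s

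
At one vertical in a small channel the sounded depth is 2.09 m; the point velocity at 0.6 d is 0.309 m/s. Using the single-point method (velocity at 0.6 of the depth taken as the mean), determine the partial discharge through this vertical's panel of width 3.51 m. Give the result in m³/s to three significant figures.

2.27 m³/s

v̄ = v₀.₆ = 0.309 m/s
q = v̄ × d × w = 0.3090 × 2.09 × 3.51 = 2.267 m³/s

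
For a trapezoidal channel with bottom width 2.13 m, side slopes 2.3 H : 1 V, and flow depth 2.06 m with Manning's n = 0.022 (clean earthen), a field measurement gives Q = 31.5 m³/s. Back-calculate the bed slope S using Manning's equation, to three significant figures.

A = (b + z·y)·y = (2.13 + 2.3×2.06)×2.06 = 14.15 m²
P = b + 2y√(1+z²) = 2.13 + 2×2.06×√(1+2.3²) = 12.46 m
R = A/P = 14.15/12.46 = 1.135 m
S = (Q·n / (1·A·R^(2/3)))² = (31.5×0.022 / (1×14.15×1.088))² = 0.002026

0.00203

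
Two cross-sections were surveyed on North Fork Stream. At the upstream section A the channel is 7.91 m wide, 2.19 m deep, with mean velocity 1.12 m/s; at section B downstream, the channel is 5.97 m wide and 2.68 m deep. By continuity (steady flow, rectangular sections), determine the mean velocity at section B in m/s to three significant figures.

1.21 m/s

Q = A₁V₁ = (7.91×2.19) × 1.12 = 19.40 m³/s
A₂ = 5.97 × 2.68 = 16.00 m²
V₂ = Q/A₂ = 19.40/16.00 = 1.213 m/s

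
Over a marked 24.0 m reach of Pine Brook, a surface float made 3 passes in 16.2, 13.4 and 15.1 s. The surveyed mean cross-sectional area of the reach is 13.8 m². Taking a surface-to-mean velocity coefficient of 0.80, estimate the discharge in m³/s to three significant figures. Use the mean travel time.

17.8 m³/s

t̄ = (16.2 + 13.4 + 15.1) / 3 = 14.9 s
v_surface = L / t̄ = 24.0 / 14.9 = 1.611 m/s
v_mean = 0.80 × 1.611 = 1.289 m/s
Q = A × v_mean = 13.8 × 1.289 = 17.78 m³/s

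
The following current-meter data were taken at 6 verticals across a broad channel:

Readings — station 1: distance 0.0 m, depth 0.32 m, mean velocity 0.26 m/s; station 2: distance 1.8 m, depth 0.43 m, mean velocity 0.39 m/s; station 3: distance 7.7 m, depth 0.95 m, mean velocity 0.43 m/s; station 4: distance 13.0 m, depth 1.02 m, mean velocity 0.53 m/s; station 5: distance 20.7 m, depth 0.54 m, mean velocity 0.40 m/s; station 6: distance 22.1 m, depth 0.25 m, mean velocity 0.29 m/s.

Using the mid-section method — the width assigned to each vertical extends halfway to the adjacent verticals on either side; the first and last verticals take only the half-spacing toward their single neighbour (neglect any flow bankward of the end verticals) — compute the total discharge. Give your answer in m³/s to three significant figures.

w_1 = (1.8 − 0.0)/2 = 0.9 m; q_1 = 0.26 × 0.32 × 0.9 = 0.07488 m³/s
w_2 = (7.7 − 0.0)/2 = 3.85 m; q_2 = 0.39 × 0.43 × 3.85 = 0.6456 m³/s
w_3 = (13.0 − 1.8)/2 = 5.6 m; q_3 = 0.43 × 0.95 × 5.6 = 2.288 m³/s
w_4 = (20.7 − 7.7)/2 = 6.5 m; q_4 = 0.53 × 1.02 × 6.5 = 3.514 m³/s
w_5 = (22.1 − 13.0)/2 = 4.55 m; q_5 = 0.40 × 0.54 × 4.55 = 0.9828 m³/s
w_6 = (22.1 − 20.7)/2 = 0.7 m; q_6 = 0.29 × 0.25 × 0.7 = 0.05075 m³/s
Q = Σ qᵢ = 7.556 m³/s

7.56 m³/s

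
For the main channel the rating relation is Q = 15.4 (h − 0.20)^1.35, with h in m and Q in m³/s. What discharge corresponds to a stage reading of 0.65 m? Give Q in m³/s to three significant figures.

Q = 15.4 × (0.65 − 0.20)^1.35 = 15.4 × 0.45^1.35 = 5.240 m³/s

5.24 m³/s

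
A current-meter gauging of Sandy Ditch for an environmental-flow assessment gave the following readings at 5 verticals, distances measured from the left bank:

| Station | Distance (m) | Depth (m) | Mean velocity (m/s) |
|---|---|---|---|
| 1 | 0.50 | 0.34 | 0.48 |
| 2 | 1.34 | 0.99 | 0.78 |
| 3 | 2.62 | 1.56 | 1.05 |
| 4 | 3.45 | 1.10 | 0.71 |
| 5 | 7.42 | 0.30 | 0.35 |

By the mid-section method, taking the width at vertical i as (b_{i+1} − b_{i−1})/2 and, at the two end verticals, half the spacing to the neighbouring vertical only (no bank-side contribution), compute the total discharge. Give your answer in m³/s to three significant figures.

4.70 m³/s

w_1 = (1.34 − 0.50)/2 = 0.42 m; q_1 = 0.48 × 0.34 × 0.42 = 0.06854 m³/s
w_2 = (2.62 − 0.50)/2 = 1.06 m; q_2 = 0.78 × 0.99 × 1.06 = 0.8185 m³/s
w_3 = (3.45 − 1.34)/2 = 1.055 m; q_3 = 1.05 × 1.56 × 1.055 = 1.728 m³/s
w_4 = (7.42 − 2.62)/2 = 2.4 m; q_4 = 0.71 × 1.10 × 2.4 = 1.874 m³/s
w_5 = (7.42 − 3.45)/2 = 1.985 m; q_5 = 0.35 × 0.30 × 1.985 = 0.2084 m³/s
Q = Σ qᵢ = 4.698 m³/s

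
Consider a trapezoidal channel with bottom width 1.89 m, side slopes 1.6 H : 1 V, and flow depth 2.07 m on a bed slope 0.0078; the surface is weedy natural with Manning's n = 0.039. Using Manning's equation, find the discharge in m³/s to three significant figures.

A = (b + z·y)·y = (1.89 + 1.6×2.07)×2.07 = 10.77 m²
P = b + 2y√(1+z²) = 1.89 + 2×2.07×√(1+1.6²) = 9.701 m
R = A/P = 10.77/9.701 = 1.110 m
Q = (1/n)·A·R^(2/3)·S^(1/2) = (1/0.039) × 10.77 × 1.110^(2/3) × 0.0078^(1/2) = 26.14 m³/s

26.1 m³/s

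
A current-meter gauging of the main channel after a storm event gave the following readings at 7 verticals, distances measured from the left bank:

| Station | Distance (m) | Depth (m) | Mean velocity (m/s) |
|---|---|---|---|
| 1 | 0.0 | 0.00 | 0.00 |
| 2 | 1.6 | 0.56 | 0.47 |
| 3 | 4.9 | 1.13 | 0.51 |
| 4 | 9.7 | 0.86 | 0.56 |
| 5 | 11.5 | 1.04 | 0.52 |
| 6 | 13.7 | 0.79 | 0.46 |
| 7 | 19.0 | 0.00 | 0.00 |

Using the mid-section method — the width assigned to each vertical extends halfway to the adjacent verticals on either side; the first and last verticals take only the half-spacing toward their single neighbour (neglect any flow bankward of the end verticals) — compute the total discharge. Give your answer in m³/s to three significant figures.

w_2 = (4.9 − 0.0)/2 = 2.45 m; q_2 = 0.47 × 0.56 × 2.45 = 0.6448 m³/s
w_3 = (9.7 − 1.6)/2 = 4.05 m; q_3 = 0.51 × 1.13 × 4.05 = 2.334 m³/s
w_4 = (11.5 − 4.9)/2 = 3.3 m; q_4 = 0.56 × 0.86 × 3.3 = 1.589 m³/s
w_5 = (13.7 − 9.7)/2 = 2 m; q_5 = 0.52 × 1.04 × 2 = 1.082 m³/s
w_6 = (19.0 − 11.5)/2 = 3.75 m; q_6 = 0.46 × 0.79 × 3.75 = 1.363 m³/s
Stations 1, 7 contribute zero (depth or velocity is 0).
Q = Σ qᵢ = 7.012 m³/s

7.01 m³/s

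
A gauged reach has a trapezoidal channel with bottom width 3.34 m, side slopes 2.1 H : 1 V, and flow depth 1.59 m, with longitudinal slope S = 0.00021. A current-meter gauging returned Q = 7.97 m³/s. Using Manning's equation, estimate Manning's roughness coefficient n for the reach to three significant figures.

0.0192

A = (b + z·y)·y = (3.34 + 2.1×1.59)×1.59 = 10.62 m²
P = b + 2y√(1+z²) = 3.34 + 2×1.59×√(1+2.1²) = 10.74 m
R = A/P = 10.62/10.74 = 0.9891 m
n = (1/Q)·A·R^(2/3)·S^(1/2) = (1/7.97) × 10.62 × 0.9927 × 0.01449 = 0.01917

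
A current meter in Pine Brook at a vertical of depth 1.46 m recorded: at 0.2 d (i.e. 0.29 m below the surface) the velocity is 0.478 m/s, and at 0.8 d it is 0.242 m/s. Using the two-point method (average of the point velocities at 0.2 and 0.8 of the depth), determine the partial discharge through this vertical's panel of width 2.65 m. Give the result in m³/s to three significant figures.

v̄ = (0.478 + 0.242) / 2 = 0.3600 m/s
q = v̄ × d × w = 0.3600 × 1.46 × 2.65 = 1.393 m³/s

1.39 m³/s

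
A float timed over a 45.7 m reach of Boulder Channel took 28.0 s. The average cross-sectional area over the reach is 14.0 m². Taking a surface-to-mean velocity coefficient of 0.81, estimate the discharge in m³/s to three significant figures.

v_surface = L / t̄ = 45.7 / 28 = 1.632 m/s
v_mean = 0.81 × 1.632 = 1.322 m/s
Q = A × v_mean = 14.0 × 1.322 = 18.51 m³/s

18.5 m³/s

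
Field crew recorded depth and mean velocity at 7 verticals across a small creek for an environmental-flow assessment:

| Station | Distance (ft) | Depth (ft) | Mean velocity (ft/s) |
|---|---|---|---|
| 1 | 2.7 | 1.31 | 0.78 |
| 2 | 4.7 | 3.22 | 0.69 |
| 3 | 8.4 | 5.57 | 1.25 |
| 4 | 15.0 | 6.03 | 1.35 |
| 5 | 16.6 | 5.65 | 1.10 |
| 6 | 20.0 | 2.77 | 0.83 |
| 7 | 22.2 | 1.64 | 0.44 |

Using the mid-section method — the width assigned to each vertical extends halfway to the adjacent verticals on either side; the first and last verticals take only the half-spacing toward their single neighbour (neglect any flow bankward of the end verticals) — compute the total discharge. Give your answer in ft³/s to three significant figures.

w_1 = (4.7 − 2.7)/2 = 1 ft; q_1 = 0.78 × 1.31 × 1 = 1.022 ft³/s
w_2 = (8.4 − 2.7)/2 = 2.85 ft; q_2 = 0.69 × 3.22 × 2.85 = 6.332 ft³/s
w_3 = (15.0 − 4.7)/2 = 5.15 ft; q_3 = 1.25 × 5.57 × 5.15 = 35.86 ft³/s
w_4 = (16.6 − 8.4)/2 = 4.1 ft; q_4 = 1.35 × 6.03 × 4.1 = 33.38 ft³/s
w_5 = (20.0 − 15.0)/2 = 2.5 ft; q_5 = 1.10 × 5.65 × 2.5 = 15.54 ft³/s
w_6 = (22.2 − 16.6)/2 = 2.8 ft; q_6 = 0.83 × 2.77 × 2.8 = 6.437 ft³/s
w_7 = (22.2 − 20.0)/2 = 1.1 ft; q_7 = 0.44 × 1.64 × 1.1 = 0.7938 ft³/s
Q = Σ qᵢ = 99.36 ft³/s

99.4 ft³/s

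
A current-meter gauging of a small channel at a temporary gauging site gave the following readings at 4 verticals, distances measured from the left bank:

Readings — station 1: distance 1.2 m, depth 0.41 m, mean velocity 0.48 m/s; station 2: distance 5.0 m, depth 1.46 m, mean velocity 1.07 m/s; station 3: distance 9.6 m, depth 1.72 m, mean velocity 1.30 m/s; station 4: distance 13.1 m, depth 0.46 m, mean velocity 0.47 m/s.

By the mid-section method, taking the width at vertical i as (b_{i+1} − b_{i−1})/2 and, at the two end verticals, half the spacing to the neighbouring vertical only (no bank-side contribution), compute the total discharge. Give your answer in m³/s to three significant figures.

16.4 m³/s

w_1 = (5.0 − 1.2)/2 = 1.9 m; q_1 = 0.48 × 0.41 × 1.9 = 0.3739 m³/s
w_2 = (9.6 − 1.2)/2 = 4.2 m; q_2 = 1.07 × 1.46 × 4.2 = 6.561 m³/s
w_3 = (13.1 − 5.0)/2 = 4.05 m; q_3 = 1.30 × 1.72 × 4.05 = 9.056 m³/s
w_4 = (13.1 − 9.6)/2 = 1.75 m; q_4 = 0.47 × 0.46 × 1.75 = 0.3784 m³/s
Q = Σ qᵢ = 16.37 m³/s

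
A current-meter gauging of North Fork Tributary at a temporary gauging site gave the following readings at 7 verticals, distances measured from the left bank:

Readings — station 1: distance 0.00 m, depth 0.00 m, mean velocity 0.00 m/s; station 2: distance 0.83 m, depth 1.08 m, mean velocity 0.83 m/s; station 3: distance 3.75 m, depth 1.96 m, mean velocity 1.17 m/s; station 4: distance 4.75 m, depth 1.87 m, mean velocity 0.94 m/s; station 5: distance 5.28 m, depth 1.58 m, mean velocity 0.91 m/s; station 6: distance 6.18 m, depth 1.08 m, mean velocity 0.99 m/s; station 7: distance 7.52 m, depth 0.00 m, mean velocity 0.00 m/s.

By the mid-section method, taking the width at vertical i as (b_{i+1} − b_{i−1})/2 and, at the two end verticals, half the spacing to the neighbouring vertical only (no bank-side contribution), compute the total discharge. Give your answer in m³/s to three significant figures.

9.75 m³/s

w_2 = (3.75 − 0.00)/2 = 1.875 m; q_2 = 0.83 × 1.08 × 1.875 = 1.681 m³/s
w_3 = (4.75 − 0.83)/2 = 1.96 m; q_3 = 1.17 × 1.96 × 1.96 = 4.495 m³/s
w_4 = (5.28 − 3.75)/2 = 0.765 m; q_4 = 0.94 × 1.87 × 0.765 = 1.345 m³/s
w_5 = (6.18 − 4.75)/2 = 0.715 m; q_5 = 0.91 × 1.58 × 0.715 = 1.028 m³/s
w_6 = (7.52 − 5.28)/2 = 1.12 m; q_6 = 0.99 × 1.08 × 1.12 = 1.198 m³/s
Stations 1, 7 contribute zero (depth or velocity is 0).
Q = Σ qᵢ = 9.746 m³/s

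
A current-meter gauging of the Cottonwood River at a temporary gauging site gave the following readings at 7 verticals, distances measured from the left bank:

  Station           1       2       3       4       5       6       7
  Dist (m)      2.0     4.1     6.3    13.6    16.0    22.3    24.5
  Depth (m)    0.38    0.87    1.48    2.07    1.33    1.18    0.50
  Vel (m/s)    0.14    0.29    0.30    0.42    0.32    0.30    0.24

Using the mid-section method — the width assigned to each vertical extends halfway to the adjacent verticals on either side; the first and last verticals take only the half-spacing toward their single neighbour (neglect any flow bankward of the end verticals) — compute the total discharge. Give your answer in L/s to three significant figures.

10400 L/s

w_1 = (4.1 − 2.0)/2 = 1.05 m; q_1 = 0.14 × 0.38 × 1.05 = 0.05586 m³/s
w_2 = (6.3 − 2.0)/2 = 2.15 m; q_2 = 0.29 × 0.87 × 2.15 = 0.5424 m³/s
w_3 = (13.6 − 4.1)/2 = 4.75 m; q_3 = 0.30 × 1.48 × 4.75 = 2.109 m³/s
w_4 = (16.0 − 6.3)/2 = 4.85 m; q_4 = 0.42 × 2.07 × 4.85 = 4.217 m³/s
w_5 = (22.3 − 13.6)/2 = 4.35 m; q_5 = 0.32 × 1.33 × 4.35 = 1.851 m³/s
w_6 = (24.5 − 16.0)/2 = 4.25 m; q_6 = 0.30 × 1.18 × 4.25 = 1.505 m³/s
w_7 = (24.5 − 22.3)/2 = 1.1 m; q_7 = 0.24 × 0.50 × 1.1 = 0.1320 m³/s
Q = Σ qᵢ = 10.41 m³/s
= 10.41 × 1000 = 10410 L/s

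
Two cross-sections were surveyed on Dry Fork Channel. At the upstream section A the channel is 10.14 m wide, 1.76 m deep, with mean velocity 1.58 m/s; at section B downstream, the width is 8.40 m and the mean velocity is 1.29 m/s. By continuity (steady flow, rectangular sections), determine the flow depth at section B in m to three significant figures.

Q = A₁V₁ = (10.14×1.76) × 1.58 = 28.20 m³/s
d₂ = Q/(b₂ V₂) = 28.20/(8.40×1.29) = 2.602 m

2.60 m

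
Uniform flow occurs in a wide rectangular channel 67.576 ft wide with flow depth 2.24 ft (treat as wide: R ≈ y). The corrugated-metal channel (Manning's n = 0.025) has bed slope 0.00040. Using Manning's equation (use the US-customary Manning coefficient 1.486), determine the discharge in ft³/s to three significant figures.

A = b·y = 67.576 × 2.24 = 151.4 ft²
Wide channel: R ≈ y = 2.24 ft
Q = (1.486/n)·A·R^(2/3)·S^(1/2) = (1.486/0.025) × 151.4 × 2.240^(2/3) × 0.00040^(1/2) = 308.1 ft³/s

308 ft³/s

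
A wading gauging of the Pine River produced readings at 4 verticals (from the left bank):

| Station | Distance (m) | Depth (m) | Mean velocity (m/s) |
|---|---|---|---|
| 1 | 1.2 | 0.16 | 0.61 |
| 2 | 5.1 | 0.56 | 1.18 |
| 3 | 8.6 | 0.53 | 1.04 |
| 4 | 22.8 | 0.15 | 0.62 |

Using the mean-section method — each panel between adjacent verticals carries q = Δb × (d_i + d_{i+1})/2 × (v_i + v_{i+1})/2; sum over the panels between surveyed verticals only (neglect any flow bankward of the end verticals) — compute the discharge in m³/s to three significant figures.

7.38 m³/s

Panel 1-2: Δb = 3.9 m, d̄ = (0.16+0.56)/2 = 0.36, v̄ = (0.61+1.18)/2 = 0.895 → q = 3.9×0.36×0.895 = 1.257 m³/s
Panel 2-3: Δb = 3.5 m, d̄ = (0.56+0.53)/2 = 0.545, v̄ = (1.18+1.04)/2 = 1.11 → q = 3.5×0.545×1.11 = 2.117 m³/s
Panel 3-4: Δb = 14.2 m, d̄ = (0.53+0.15)/2 = 0.34, v̄ = (1.04+0.62)/2 = 0.83 → q = 14.2×0.34×0.83 = 4.007 m³/s
Q = Σ q = 7.381 m³/s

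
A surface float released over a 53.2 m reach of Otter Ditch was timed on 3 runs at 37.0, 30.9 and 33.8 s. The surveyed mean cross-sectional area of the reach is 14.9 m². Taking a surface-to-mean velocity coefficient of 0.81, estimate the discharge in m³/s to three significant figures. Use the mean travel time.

t̄ = (37.0 + 30.9 + 33.8) / 3 = 33.9 s
v_surface = L / t̄ = 53.2 / 33.9 = 1.569 m/s
v_mean = 0.81 × 1.569 = 1.271 m/s
Q = A × v_mean = 14.9 × 1.271 = 18.94 m³/s

18.9 m³/s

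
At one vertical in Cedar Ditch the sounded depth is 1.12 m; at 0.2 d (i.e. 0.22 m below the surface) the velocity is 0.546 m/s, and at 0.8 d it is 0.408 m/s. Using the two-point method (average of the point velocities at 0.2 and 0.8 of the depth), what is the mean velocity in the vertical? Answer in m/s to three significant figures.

v̄ = (0.546 + 0.408) / 2 = 0.4770 m/s

0.477 m/s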